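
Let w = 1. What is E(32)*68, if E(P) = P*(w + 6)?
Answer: 15232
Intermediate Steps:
E(P) = 7*P (E(P) = P*(1 + 6) = P*7 = 7*P)
E(32)*68 = (7*32)*68 = 224*68 = 15232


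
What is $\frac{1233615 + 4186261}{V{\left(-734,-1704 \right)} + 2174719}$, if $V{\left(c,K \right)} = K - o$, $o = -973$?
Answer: $\frac{1354969}{543497} \approx 2.4931$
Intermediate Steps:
$V{\left(c,K \right)} = 973 + K$ ($V{\left(c,K \right)} = K - -973 = K + 973 = 973 + K$)
$\frac{1233615 + 4186261}{V{\left(-734,-1704 \right)} + 2174719} = \frac{1233615 + 4186261}{\left(973 - 1704\right) + 2174719} = \frac{5419876}{-731 + 2174719} = \frac{5419876}{2173988} = 5419876 \cdot \frac{1}{2173988} = \frac{1354969}{543497}$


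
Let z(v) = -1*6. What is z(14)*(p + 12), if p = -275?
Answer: 1578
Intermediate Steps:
z(v) = -6
z(14)*(p + 12) = -6*(-275 + 12) = -6*(-263) = 1578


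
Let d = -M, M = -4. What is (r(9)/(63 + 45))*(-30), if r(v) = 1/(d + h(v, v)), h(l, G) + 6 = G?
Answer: -5/126 ≈ -0.039683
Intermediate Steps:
h(l, G) = -6 + G
d = 4 (d = -1*(-4) = 4)
r(v) = 1/(-2 + v) (r(v) = 1/(4 + (-6 + v)) = 1/(-2 + v))
(r(9)/(63 + 45))*(-30) = (1/((63 + 45)*(-2 + 9)))*(-30) = (1/(108*7))*(-30) = ((1/108)*(⅐))*(-30) = (1/756)*(-30) = -5/126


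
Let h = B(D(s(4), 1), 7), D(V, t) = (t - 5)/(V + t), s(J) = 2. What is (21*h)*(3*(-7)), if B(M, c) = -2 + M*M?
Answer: 98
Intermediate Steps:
D(V, t) = (-5 + t)/(V + t)
B(M, c) = -2 + M²
h = -2/9 (h = -2 + ((-5 + 1)/(2 + 1))² = -2 + (-4/3)² = -2 + 16/9 = -2/9 ≈ -0.22222)
(21*h)*(3*(-7)) = (21*(-2/9))*(3*(-7)) = -14/3*(-21) = 98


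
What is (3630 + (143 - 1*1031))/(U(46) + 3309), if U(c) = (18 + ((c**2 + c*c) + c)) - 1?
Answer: 1371/3802 ≈ 0.36060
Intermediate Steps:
U(c) = 17 + c + 2*c**2 (U(c) = (18 + ((c**2 + c**2) + c)) - 1 = (18 + (2*c**2 + c)) - 1 = (18 + (c + 2*c**2)) - 1 = (18 + c + 2*c**2) - 1 = 17 + c + 2*c**2)
(3630 + (143 - 1*1031))/(U(46) + 3309) = (3630 + (143 - 1*1031))/((17 + 46 + 2*46**2) + 3309) = (3630 + (143 - 1031))/((17 + 46 + 2*2116) + 3309) = (3630 - 888)/((17 + 46 + 4232) + 3309) = 2742/(4295 + 3309) = 2742/7604 = 2742*(1/7604) = 1371/3802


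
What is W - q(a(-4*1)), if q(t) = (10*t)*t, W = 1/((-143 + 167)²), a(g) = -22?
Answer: -2787839/576 ≈ -4840.0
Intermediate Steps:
W = 1/576 (W = 1/(24²) = 1/576 ≈ 0.0017361)
q(t) = 10*t²
W - q(a(-4*1)) = 1/576 - 10*(-22)² = 1/576 - 10*484 = 1/576 - 1*4840 = 1/576 - 4840 = -2787839/576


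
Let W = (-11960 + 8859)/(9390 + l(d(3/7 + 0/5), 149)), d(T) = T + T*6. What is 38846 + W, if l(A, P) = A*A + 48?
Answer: 366975061/9447 ≈ 38846.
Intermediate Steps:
d(T) = 7*T (d(T) = T + 6*T = 7*T)
l(A, P) = 48 + A**2 (l(A, P) = A**2 + 48 = 48 + A**2)
W = -3101/9447 (W = (-11960 + 8859)/(9390 + (48 + (7*(3/7 + 0/5))**2)) = -3101/(9390 + (48 + (7*(3*(1/7) + 0*(1/5)))**2)) = -3101/(9390 + (48 + (7*(3/7 + 0))**2)) = -3101/(9390 + (48 + (7*(3/7))**2)) = -3101/(9390 + (48 + 3**2)) = -3101/(9390 + (48 + 9)) = -3101/(9390 + 57) = -3101/9447 ≈ -0.32825)
38846 + W = 38846 - 3101/9447 = 366975061/9447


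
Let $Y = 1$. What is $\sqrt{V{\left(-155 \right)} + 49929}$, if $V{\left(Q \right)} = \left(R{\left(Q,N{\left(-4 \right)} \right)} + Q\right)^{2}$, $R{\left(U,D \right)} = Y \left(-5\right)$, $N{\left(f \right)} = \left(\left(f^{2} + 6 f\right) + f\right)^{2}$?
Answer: $\sqrt{75529} \approx 274.83$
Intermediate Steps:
$N{\left(f \right)} = \left(f^{2} + 7 f\right)^{2}$
$R{\left(U,D \right)} = -5$ ($R{\left(U,D \right)} = 1 \left(-5\right) = -5$)
$V{\left(Q \right)} = \left(-5 + Q\right)^{2}$
$\sqrt{V{\left(-155 \right)} + 49929} = \sqrt{\left(-5 - 155\right)^{2} + 49929} = \sqrt{\left(-160\right)^{2} + 49929} = \sqrt{25600 + 49929} = \sqrt{75529}$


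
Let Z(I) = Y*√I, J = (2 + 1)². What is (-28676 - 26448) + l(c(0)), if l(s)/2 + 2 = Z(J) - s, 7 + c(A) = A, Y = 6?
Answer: -55078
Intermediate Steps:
c(A) = -7 + A
J = 9 (J = 3² = 9)
Z(I) = 6*√I
l(s) = 32 - 2*s (l(s) = -4 + 2*(6*√9 - s) = -4 + 2*(6*3 - s) = -4 + 2*(18 - s) = -4 + (36 - 2*s) = 32 - 2*s)
(-28676 - 26448) + l(c(0)) = (-28676 - 26448) + (32 - 2*(-7 + 0)) = -55124 + (32 - 2*(-7)) = -55124 + (32 + 14) = -55124 + 46 = -55078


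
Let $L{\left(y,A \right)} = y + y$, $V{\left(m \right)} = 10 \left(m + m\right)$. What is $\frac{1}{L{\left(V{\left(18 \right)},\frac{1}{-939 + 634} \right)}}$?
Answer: $\frac{1}{720} \approx 0.0013889$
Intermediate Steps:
$V{\left(m \right)} = 20 m$ ($V{\left(m \right)} = 10 \cdot 2 m = 20 m$)
$L{\left(y,A \right)} = 2 y$
$\frac{1}{L{\left(V{\left(18 \right)},\frac{1}{-939 + 634} \right)}} = \frac{1}{2 \cdot 20 \cdot 18} = \frac{1}{2 \cdot 360} = \frac{1}{720}$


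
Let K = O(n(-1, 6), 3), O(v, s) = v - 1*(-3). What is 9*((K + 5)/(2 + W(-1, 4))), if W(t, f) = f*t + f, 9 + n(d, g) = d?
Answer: -9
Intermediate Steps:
n(d, g) = -9 + d
W(t, f) = f + f*t
O(v, s) = 3 + v (O(v, s) = v + 3 = 3 + v)
K = -7 (K = 3 + (-9 - 1) = 3 - 10 = -7)
9*((K + 5)/(2 + W(-1, 4))) = 9*((-7 + 5)/(2 + 4*(1 - 1))) = 9*(-2/(2 + 4*0)) = 9*(-2/(2 + 0)) = 9*(-2/2) = 9*(-2*½) = 9*(-1) = -9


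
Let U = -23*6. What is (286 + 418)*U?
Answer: -97152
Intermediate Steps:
U = -138
(286 + 418)*U = (286 + 418)*(-138) = 704*(-138) = -97152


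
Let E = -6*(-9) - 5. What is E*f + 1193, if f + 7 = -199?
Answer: -8901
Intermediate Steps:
f = -206 (f = -7 - 199 = -206)
E = 49 (E = 54 - 5 = 49)
E*f + 1193 = 49*(-206) + 1193 = -10094 + 1193 = -8901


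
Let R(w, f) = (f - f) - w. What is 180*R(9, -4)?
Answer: -1620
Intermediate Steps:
R(w, f) = -w (R(w, f) = 0 - w = -w)
180*R(9, -4) = 180*(-1*9) = 180*(-9) = -1620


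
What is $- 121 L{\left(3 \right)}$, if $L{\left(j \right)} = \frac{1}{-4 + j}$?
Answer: $121$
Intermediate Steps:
$- 121 L{\left(3 \right)} = - \frac{121}{-4 + 3} = - \frac{121}{-1} = \left(-121\right) \left(-1\right) = 121$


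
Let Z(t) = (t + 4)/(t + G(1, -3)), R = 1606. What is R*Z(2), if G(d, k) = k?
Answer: -9636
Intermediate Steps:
Z(t) = (4 + t)/(-3 + t) (Z(t) = (t + 4)/(t - 3) = (4 + t)/(-3 + t))
R*Z(2) = 1606*((4 + 2)/(-3 + 2)) = 1606*(6/(-1)) = 1606*(-1*6) = 1606*(-6) = -9636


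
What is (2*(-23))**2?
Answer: 2116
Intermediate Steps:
(2*(-23))**2 = (-46)**2 = 2116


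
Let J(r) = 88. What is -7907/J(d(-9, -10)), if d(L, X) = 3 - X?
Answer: -7907/88 ≈ -89.852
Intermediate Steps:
-7907/J(d(-9, -10)) = -7907/88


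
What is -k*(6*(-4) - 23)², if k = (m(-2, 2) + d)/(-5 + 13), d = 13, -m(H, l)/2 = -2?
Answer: -37553/8 ≈ -4694.1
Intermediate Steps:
m(H, l) = 4 (m(H, l) = -2*(-2) = 4)
k = 17/8 (k = (4 + 13)/(-5 + 13) = 17/8 ≈ 2.1250)
-k*(6*(-4) - 23)² = -17*(6*(-4) - 23)²/8 = -17*(-24 - 23)²/8 = -17*(-47)²/8 = -17*2209/8 = -1*37553/8 = -37553/8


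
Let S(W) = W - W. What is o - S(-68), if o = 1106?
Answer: 1106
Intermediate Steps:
S(W) = 0
o - S(-68) = 1106 - 1*0 = 1106 + 0 = 1106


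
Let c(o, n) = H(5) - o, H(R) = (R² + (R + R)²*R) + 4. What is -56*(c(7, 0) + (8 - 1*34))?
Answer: -27776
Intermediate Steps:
H(R) = 4 + R² + 4*R³ (H(R) = (R² + (2*R)²*R) + 4 = (R² + (4*R²)*R) + 4 = (R² + 4*R³) + 4 = 4 + R² + 4*R³)
c(o, n) = 529 - o (c(o, n) = (4 + 5² + 4*5³) - o = (4 + 25 + 4*125) - o = (4 + 25 + 500) - o = 529 - o)
-56*(c(7, 0) + (8 - 1*34)) = -56*((529 - 1*7) + (8 - 1*34)) = -56*((529 - 7) + (8 - 34)) = -56*(522 - 26) = -56*496 = -27776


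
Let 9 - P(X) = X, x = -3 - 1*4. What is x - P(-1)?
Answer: -17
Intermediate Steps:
x = -7 (x = -3 - 4 = -7)
P(X) = 9 - X
x - P(-1) = -7 - (9 - 1*(-1)) = -7 - (9 + 1) = -7 - 1*10 = -7 - 10 = -17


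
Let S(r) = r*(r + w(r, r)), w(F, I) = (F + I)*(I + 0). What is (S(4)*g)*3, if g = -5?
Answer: -2160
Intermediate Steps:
w(F, I) = I*(F + I) (w(F, I) = (F + I)*I = I*(F + I))
S(r) = r*(r + 2*r²) (S(r) = r*(r + r*(r + r)) = r*(r + r*(2*r)) = r*(r + 2*r²))
(S(4)*g)*3 = ((4²*(1 + 2*4))*(-5))*3 = ((16*(1 + 8))*(-5))*3 = ((16*9)*(-5))*3 = (144*(-5))*3 = -720*3 = -2160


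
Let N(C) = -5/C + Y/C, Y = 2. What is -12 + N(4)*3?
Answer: -57/4 ≈ -14.250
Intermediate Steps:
N(C) = -3/C (N(C) = -5/C + 2/C = -3/C)
-12 + N(4)*3 = -12 - 3/4*3 = -12 - 3*¼*3 = -12 - ¾*3 = -12 - 9/4 = -57/4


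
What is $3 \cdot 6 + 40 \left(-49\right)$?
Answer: $-1942$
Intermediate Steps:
$3 \cdot 6 + 40 \left(-49\right) = 18 - 1960 = -1942$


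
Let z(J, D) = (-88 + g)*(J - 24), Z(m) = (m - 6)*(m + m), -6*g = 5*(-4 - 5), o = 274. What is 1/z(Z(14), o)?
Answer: -1/16100 ≈ -6.2112e-5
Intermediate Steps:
g = 15/2 (g = -5*(-4 - 5)/6 = -5*(-9)/6 = -1/6*(-45) = 15/2 ≈ 7.5000)
Z(m) = 2*m*(-6 + m) (Z(m) = (-6 + m)*(2*m) = 2*m*(-6 + m))
z(J, D) = 1932 - 161*J/2 (z(J, D) = (-88 + 15/2)*(J - 24) = -161*(-24 + J)/2 = 1932 - 161*J/2)
1/z(Z(14), o) = 1/(1932 - 161*14*(-6 + 14)) = 1/(1932 - 161*14*8) = 1/(1932 - 161/2*224) = 1/(1932 - 18032) = 1/(-16100) = -1/16100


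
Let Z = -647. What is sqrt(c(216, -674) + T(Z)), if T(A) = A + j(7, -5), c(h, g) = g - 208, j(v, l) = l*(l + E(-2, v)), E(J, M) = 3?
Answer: 7*I*sqrt(31) ≈ 38.974*I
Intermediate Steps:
j(v, l) = l*(3 + l) (j(v, l) = l*(l + 3) = l*(3 + l))
c(h, g) = -208 + g
T(A) = 10 + A (T(A) = A - 5*(3 - 5) = A - 5*(-2) = A + 10 = 10 + A)
sqrt(c(216, -674) + T(Z)) = sqrt((-208 - 674) + (10 - 647)) = sqrt(-882 - 637) = sqrt(-1519) = 7*I*sqrt(31)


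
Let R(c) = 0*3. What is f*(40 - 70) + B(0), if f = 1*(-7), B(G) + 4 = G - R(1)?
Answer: 206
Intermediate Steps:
R(c) = 0
B(G) = -4 + G (B(G) = -4 + (G - 1*0) = -4 + (G + 0) = -4 + G)
f = -7
f*(40 - 70) + B(0) = -7*(40 - 70) + (-4 + 0) = -7*(-30) - 4 = 210 - 4 = 206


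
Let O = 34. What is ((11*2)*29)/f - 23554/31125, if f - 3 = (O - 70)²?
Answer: -3579632/13477125 ≈ -0.26561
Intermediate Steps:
f = 1299 (f = 3 + (34 - 70)² = 3 + (-36)² = 3 + 1296 = 1299)
((11*2)*29)/f - 23554/31125 = ((11*2)*29)/1299 - 23554/31125 = (22*29)*(1/1299) - 23554*1/31125 = 638*(1/1299) - 23554/31125 = 638/1299 - 23554/31125 = -3579632/13477125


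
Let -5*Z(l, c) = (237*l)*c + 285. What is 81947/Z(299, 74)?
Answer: -409735/5244147 ≈ -0.078132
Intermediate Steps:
Z(l, c) = -57 - 237*c*l/5 (Z(l, c) = -((237*l)*c + 285)/5 = -(237*c*l + 285)/5 = -(285 + 237*c*l)/5 = -57 - 237*c*l/5)
81947/Z(299, 74) = 81947/(-57 - 237/5*74*299) = 81947/(-57 - 5243862/5) = 81947/(-5244147/5) = 81947*(-5/5244147) = -409735/5244147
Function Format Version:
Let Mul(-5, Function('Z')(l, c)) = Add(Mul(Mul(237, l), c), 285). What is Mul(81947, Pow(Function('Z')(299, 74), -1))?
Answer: Rational(-409735, 5244147) ≈ -0.078132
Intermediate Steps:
Function('Z')(l, c) = Add(-57, Mul(Rational(-237, 5), c, l)) (Function('Z')(l, c) = Mul(Rational(-1, 5), Add(Mul(Mul(237, l), c), 285)) = Mul(Rational(-1, 5), Add(Mul(237, c, l), 285)) = Mul(Rational(-1, 5), Add(285, Mul(237, c, l))) = Add(-57, Mul(Rational(-237, 5), c, l)))
Mul(81947, Pow(Function('Z')(299, 74), -1)) = Mul(81947, Pow(Add(-57, Mul(Rational(-237, 5), 74, 299)), -1)) = Mul(81947, Pow(Add(-57, Rational(-5243862, 5)), -1)) = Mul(81947, Pow(Rational(-5244147, 5), -1)) = Mul(81947, Rational(-5, 5244147)) = Rational(-409735, 5244147)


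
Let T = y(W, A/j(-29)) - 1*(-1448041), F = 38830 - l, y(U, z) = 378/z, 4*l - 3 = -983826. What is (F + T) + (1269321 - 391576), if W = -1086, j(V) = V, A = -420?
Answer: 52211957/20 ≈ 2.6106e+6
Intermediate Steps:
l = -983823/4 (l = ¾ + (¼)*(-983826) = ¾ - 491913/2 = -983823/4 ≈ -2.4596e+5)
F = 1139143/4 (F = 38830 - 1*(-983823/4) = 38830 + 983823/4 = 1139143/4 ≈ 2.8479e+5)
T = 14480671/10 (T = 378/((-420/(-29))) - 1*(-1448041) = 378/((-420*(-1/29))) + 1448041 = 378/(420/29) + 1448041 = 378*(29/420) + 1448041 = 261/10 + 1448041 = 14480671/10 ≈ 1.4481e+6)
(F + T) + (1269321 - 391576) = (1139143/4 + 14480671/10) + (1269321 - 391576) = 34657057/20 + 877745 = 52211957/20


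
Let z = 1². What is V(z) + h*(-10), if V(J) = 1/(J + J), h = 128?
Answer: -2559/2 ≈ -1279.5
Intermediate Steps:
z = 1
V(J) = 1/(2*J)
V(z) + h*(-10) = (½)/1 + 128*(-10) = (½)*1 - 1280 = ½ - 1280 = -2559/2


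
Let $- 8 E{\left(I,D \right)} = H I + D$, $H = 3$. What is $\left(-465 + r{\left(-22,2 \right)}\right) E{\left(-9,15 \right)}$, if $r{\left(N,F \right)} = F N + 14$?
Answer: $- \frac{1485}{2} \approx -742.5$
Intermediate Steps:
$r{\left(N,F \right)} = 14 + F N$
$E{\left(I,D \right)} = - \frac{3 I}{8} - \frac{D}{8}$ ($E{\left(I,D \right)} = - \frac{3 I + D}{8} = - \frac{D + 3 I}{8} = - \frac{3 I}{8} - \frac{D}{8}$)
$\left(-465 + r{\left(-22,2 \right)}\right) E{\left(-9,15 \right)} = \left(-465 + \left(14 + 2 \left(-22\right)\right)\right) \left(\left(- \frac{3}{8}\right) \left(-9\right) - \frac{15}{8}\right) = \left(-465 + \left(14 - 44\right)\right) \left(\frac{27}{8} - \frac{15}{8}\right) = \left(-465 - 30\right) \frac{3}{2} = \left(-495\right) \frac{3}{2} = - \frac{1485}{2}$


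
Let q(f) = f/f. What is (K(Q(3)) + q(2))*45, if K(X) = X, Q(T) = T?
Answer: 180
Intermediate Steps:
q(f) = 1
(K(Q(3)) + q(2))*45 = (3 + 1)*45 = 4*45 = 180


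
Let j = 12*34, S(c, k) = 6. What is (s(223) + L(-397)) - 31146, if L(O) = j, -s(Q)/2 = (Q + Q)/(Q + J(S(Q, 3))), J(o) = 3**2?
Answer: -1783027/58 ≈ -30742.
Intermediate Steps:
J(o) = 9
s(Q) = -4*Q/(9 + Q) (s(Q) = -2*(Q + Q)/(Q + 9) = -2*2*Q/(9 + Q) = -4*Q/(9 + Q))
j = 408
L(O) = 408
(s(223) + L(-397)) - 31146 = (-4*223/(9 + 223) + 408) - 31146 = (-4*223/232 + 408) - 31146 = (-4*223*1/232 + 408) - 31146 = (-223/58 + 408) - 31146 = 23441/58 - 31146 = -1783027/58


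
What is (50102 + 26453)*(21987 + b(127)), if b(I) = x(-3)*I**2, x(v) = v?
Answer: -2021052000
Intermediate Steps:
b(I) = -3*I**2
(50102 + 26453)*(21987 + b(127)) = (50102 + 26453)*(21987 - 3*127**2) = 76555*(21987 - 3*16129) = 76555*(21987 - 48387) = 76555*(-26400) = -2021052000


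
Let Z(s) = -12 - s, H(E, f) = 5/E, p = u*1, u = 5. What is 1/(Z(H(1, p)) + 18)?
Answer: 1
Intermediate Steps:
p = 5 (p = 5*1 = 5)
1/(Z(H(1, p)) + 18) = 1/((-12 - 5/1) + 18) = 1/((-12 - 5) + 18) = 1/(-17 + 18) = 1/1 = 1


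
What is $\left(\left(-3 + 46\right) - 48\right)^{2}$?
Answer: $25$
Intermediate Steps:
$\left(\left(-3 + 46\right) - 48\right)^{2} = \left(43 - 48\right)^{2} = \left(-5\right)^{2} = 25$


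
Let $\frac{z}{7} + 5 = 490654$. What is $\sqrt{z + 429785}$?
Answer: $2 \sqrt{966082} \approx 1965.8$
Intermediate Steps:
$z = 3434543$ ($z = -35 + 7 \cdot 490654 = -35 + 3434578 = 3434543$)
$\sqrt{z + 429785} = \sqrt{3434543 + 429785} = \sqrt{3864328} = 2 \sqrt{966082}$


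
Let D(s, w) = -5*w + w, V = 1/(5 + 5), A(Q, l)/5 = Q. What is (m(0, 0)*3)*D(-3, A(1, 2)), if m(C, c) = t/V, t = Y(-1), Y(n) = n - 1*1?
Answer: 1200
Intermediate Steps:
A(Q, l) = 5*Q
Y(n) = -1 + n (Y(n) = n - 1 = -1 + n)
t = -2 (t = -1 - 1 = -2)
V = ⅒ (V = 1/10 = ⅒ ≈ 0.10000)
m(C, c) = -20 (m(C, c) = -2/⅒ = -2*10 = -20)
D(s, w) = -4*w
(m(0, 0)*3)*D(-3, A(1, 2)) = (-20*3)*(-20) = -(-240)*5 = -60*(-20) = 1200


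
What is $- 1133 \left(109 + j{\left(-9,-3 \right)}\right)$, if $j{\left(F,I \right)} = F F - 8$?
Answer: $-206206$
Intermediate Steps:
$j{\left(F,I \right)} = -8 + F^{2}$ ($j{\left(F,I \right)} = F^{2} - 8 = -8 + F^{2}$)
$- 1133 \left(109 + j{\left(-9,-3 \right)}\right) = - 1133 \left(109 - \left(8 - \left(-9\right)^{2}\right)\right) = - 1133 \left(109 + \left(-8 + 81\right)\right) = - 1133 \left(109 + 73\right) = \left(-1133\right) 182 = -206206$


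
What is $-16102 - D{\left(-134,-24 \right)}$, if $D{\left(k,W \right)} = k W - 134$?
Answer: $-19184$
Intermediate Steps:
$D{\left(k,W \right)} = -134 + W k$ ($D{\left(k,W \right)} = W k - 134 = -134 + W k$)
$-16102 - D{\left(-134,-24 \right)} = -16102 - \left(-134 - -3216\right) = -16102 - \left(-134 + 3216\right) = -16102 - 3082 = -19184$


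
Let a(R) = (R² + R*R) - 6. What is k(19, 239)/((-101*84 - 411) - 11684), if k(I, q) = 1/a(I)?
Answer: -1/14734564 ≈ -6.7868e-8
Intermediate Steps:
a(R) = -6 + 2*R² (a(R) = (R² + R²) - 6 = 2*R² - 6 = -6 + 2*R²)
k(I, q) = 1/(-6 + 2*I²)
k(19, 239)/((-101*84 - 411) - 11684) = (1/(2*(-3 + 19²)))/((-101*84 - 411) - 11684) = (1/(2*(-3 + 361)))/((-8484 - 411) - 11684) = ((½)/358)/(-8895 - 11684) = ((½)*(1/358))/(-20579) = (1/716)*(-1/20579) = -1/14734564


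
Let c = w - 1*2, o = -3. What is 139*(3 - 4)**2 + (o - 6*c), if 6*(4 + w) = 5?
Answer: 167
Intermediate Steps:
w = -19/6 (w = -4 + (1/6)*5 = -4 + 5/6 = -19/6 ≈ -3.1667)
c = -31/6 (c = -19/6 - 1*2 = -19/6 - 2 = -31/6 ≈ -5.1667)
139*(3 - 4)**2 + (o - 6*c) = 139*(3 - 4)**2 + (-3 - 6*(-31/6)) = 139*(-1)**2 + (-3 + 31) = 139*1 + 28 = 139 + 28 = 167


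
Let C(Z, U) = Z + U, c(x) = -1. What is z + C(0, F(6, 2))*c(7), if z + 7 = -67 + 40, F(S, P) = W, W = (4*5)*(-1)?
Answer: -14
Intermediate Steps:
W = -20 (W = 20*(-1) = -20)
F(S, P) = -20
C(Z, U) = U + Z
z = -34 (z = -7 + (-67 + 40) = -7 - 27 = -34)
z + C(0, F(6, 2))*c(7) = -34 + (-20 + 0)*(-1) = -34 - 20*(-1) = -34 + 20 = -14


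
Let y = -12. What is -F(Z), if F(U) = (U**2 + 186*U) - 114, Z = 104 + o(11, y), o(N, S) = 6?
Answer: -32446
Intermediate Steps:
Z = 110 (Z = 104 + 6 = 110)
F(U) = -114 + U**2 + 186*U
-F(Z) = -(-114 + 110**2 + 186*110) = -(-114 + 12100 + 20460) = -1*32446 = -32446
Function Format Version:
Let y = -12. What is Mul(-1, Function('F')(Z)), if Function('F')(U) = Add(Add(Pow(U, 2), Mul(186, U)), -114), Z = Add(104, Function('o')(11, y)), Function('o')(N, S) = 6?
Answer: -32446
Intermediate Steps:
Z = 110 (Z = Add(104, 6) = 110)
Function('F')(U) = Add(-114, Pow(U, 2), Mul(186, U))
Mul(-1, Function('F')(Z)) = Mul(-1, Add(-114, Pow(110, 2), Mul(186, 110))) = Mul(-1, Add(-114, 12100, 20460)) = Mul(-1, 32446) = -32446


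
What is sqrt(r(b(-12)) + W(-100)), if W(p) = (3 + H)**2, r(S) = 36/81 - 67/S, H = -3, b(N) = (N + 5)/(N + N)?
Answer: 2*I*sqrt(25277)/21 ≈ 15.142*I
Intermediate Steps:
b(N) = (5 + N)/(2*N) (b(N) = (5 + N)/((2*N)) = (5 + N)*(1/(2*N)) = (5 + N)/(2*N))
r(S) = 4/9 - 67/S (r(S) = 36*(1/81) - 67/S = 4/9 - 67/S)
W(p) = 0 (W(p) = (3 - 3)**2 = 0**2 = 0)
sqrt(r(b(-12)) + W(-100)) = sqrt((4/9 - 67*(-24/(5 - 12))) + 0) = sqrt((4/9 - 67/((1/2)*(-1/12)*(-7))) + 0) = sqrt((4/9 - 67/7/24) + 0) = sqrt((4/9 - 67*24/7) + 0) = sqrt((4/9 - 1608/7) + 0) = sqrt(-14444/63 + 0) = sqrt(-14444/63) = 2*I*sqrt(25277)/21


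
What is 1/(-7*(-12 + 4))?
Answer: 1/56 ≈ 0.017857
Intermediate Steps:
1/(-7*(-12 + 4)) = 1/(-7*(-8)) = 1/56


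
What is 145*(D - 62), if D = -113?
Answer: -25375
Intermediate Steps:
145*(D - 62) = 145*(-113 - 62) = 145*(-175) = -25375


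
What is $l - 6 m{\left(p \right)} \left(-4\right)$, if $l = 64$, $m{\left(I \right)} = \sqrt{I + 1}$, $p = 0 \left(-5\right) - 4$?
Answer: $1536 i \sqrt{3} \approx 2660.4 i$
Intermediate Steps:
$p = -4$ ($p = 0 - 4 = -4$)
$m{\left(I \right)} = \sqrt{1 + I}$
$l - 6 m{\left(p \right)} \left(-4\right) = 64 - 6 \sqrt{1 - 4} \left(-4\right) = 64 - 6 \sqrt{-3} \left(-4\right) = 64 - 6 i \sqrt{3} \left(-4\right) = 64 \cdot 24 i \sqrt{3} = 1536 i \sqrt{3}$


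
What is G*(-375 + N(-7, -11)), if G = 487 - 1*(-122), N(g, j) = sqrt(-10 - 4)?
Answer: -228375 + 609*I*sqrt(14) ≈ -2.2838e+5 + 2278.7*I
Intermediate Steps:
N(g, j) = I*sqrt(14) (N(g, j) = sqrt(-14) = I*sqrt(14))
G = 609 (G = 487 + 122 = 609)
G*(-375 + N(-7, -11)) = 609*(-375 + I*sqrt(14)) = -228375 + 609*I*sqrt(14)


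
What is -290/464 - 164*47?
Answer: -61669/8 ≈ -7708.6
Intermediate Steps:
-290/464 - 164*47 = -290*1/464 - 7708 = -5/8 - 7708 = -61669/8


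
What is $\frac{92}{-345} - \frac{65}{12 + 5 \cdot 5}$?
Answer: $- \frac{1123}{555} \approx -2.0234$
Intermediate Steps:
$\frac{92}{-345} - \frac{65}{12 + 5 \cdot 5} = 92 \left(- \frac{1}{345}\right) - \frac{65}{12 + 25} = - \frac{4}{15} - \frac{65}{37} = - \frac{1123}{555}$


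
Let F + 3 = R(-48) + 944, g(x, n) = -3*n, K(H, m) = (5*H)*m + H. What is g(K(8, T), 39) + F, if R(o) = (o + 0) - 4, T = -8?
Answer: 772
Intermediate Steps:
R(o) = -4 + o (R(o) = o - 4 = -4 + o)
K(H, m) = H + 5*H*m (K(H, m) = 5*H*m + H = H + 5*H*m)
F = 889 (F = -3 + ((-4 - 48) + 944) = -3 + (-52 + 944) = -3 + 892 = 889)
g(K(8, T), 39) + F = -3*39 + 889 = -117 + 889 = 772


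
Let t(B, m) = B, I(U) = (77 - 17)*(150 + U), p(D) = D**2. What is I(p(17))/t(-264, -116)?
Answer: -2195/22 ≈ -99.773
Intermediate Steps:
I(U) = 9000 + 60*U (I(U) = 60*(150 + U) = 9000 + 60*U)
I(p(17))/t(-264, -116) = (9000 + 60*17**2)/(-264) = (9000 + 60*289)*(-1/264) = (9000 + 17340)*(-1/264) = 26340*(-1/264) = -2195/22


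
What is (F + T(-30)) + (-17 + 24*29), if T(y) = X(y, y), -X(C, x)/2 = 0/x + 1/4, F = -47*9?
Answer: 511/2 ≈ 255.50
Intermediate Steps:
F = -423
X(C, x) = -½ (X(C, x) = -2*(0/x + 1/4) = -2*(0 + 1*(¼)) = -2*(0 + ¼) = -2*¼ = -½)
T(y) = -½
(F + T(-30)) + (-17 + 24*29) = (-423 - ½) + (-17 + 24*29) = -847/2 + (-17 + 696) = -847/2 + 679 = 511/2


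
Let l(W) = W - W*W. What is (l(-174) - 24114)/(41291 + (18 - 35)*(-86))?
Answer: -18188/14251 ≈ -1.2763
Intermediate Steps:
l(W) = W - W²
(l(-174) - 24114)/(41291 + (18 - 35)*(-86)) = (-174*(1 - 1*(-174)) - 24114)/(41291 + (18 - 35)*(-86)) = (-174*(1 + 174) - 24114)/(41291 - 17*(-86)) = (-174*175 - 24114)/(41291 + 1462) = (-30450 - 24114)/42753 = -54564*1/42753 = -18188/14251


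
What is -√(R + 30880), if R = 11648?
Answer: -4*√2658 ≈ -206.22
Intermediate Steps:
-√(R + 30880) = -√(11648 + 30880) = -√42528 = -4*√2658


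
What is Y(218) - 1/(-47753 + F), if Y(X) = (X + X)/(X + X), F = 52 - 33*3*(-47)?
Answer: 43049/43048 ≈ 1.0000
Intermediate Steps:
F = 4705 (F = 52 - 99*(-47) = 52 + 4653 = 4705)
Y(X) = 1 (Y(X) = (2*X)/((2*X)) = (2*X)*(1/(2*X)) = 1)
Y(218) - 1/(-47753 + F) = 1 - 1/(-47753 + 4705) = 1 - 1/(-43048) = 1 - 1*(-1/43048) = 1 + 1/43048 = 43049/43048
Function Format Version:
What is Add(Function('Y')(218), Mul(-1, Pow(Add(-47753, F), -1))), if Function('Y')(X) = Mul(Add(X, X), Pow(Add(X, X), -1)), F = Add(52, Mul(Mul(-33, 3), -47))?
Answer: Rational(43049, 43048) ≈ 1.0000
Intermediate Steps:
F = 4705 (F = Add(52, Mul(-99, -47)) = Add(52, 4653) = 4705)
Function('Y')(X) = 1 (Function('Y')(X) = Mul(Mul(2, X), Pow(Mul(2, X), -1)) = Mul(Mul(2, X), Mul(Rational(1, 2), Pow(X, -1))) = 1)
Add(Function('Y')(218), Mul(-1, Pow(Add(-47753, F), -1))) = Add(1, Mul(-1, Pow(Add(-47753, 4705), -1))) = Add(1, Mul(-1, Pow(-43048, -1))) = Add(1, Mul(-1, Rational(-1, 43048))) = Add(1, Rational(1, 43048)) = Rational(43049, 43048)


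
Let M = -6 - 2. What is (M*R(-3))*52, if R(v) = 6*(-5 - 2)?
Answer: 17472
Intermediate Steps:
M = -8
R(v) = -42 (R(v) = 6*(-7) = -42)
(M*R(-3))*52 = -8*(-42)*52 = 336*52 = 17472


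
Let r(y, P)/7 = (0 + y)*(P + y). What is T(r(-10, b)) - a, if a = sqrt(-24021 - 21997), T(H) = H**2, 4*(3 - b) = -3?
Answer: 765625/4 - I*sqrt(46018) ≈ 1.9141e+5 - 214.52*I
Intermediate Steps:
b = 15/4 (b = 3 - 1/4*(-3) = 3 + 3/4 = 15/4 ≈ 3.7500)
r(y, P) = 7*y*(P + y) (r(y, P) = 7*((0 + y)*(P + y)) = 7*(y*(P + y)) = 7*y*(P + y))
a = I*sqrt(46018) (a = sqrt(-46018) = I*sqrt(46018) ≈ 214.52*I)
T(r(-10, b)) - a = (7*(-10)*(15/4 - 10))**2 - I*sqrt(46018) = (7*(-10)*(-25/4))**2 - I*sqrt(46018) = (875/2)**2 - I*sqrt(46018) = 765625/4 - I*sqrt(46018)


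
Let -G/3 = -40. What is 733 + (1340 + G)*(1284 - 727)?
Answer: 813953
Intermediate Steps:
G = 120 (G = -3*(-40) = 120)
733 + (1340 + G)*(1284 - 727) = 733 + (1340 + 120)*(1284 - 727) = 733 + 1460*557 = 733 + 813220 = 813953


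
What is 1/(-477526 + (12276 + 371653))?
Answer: -1/93597 ≈ -1.0684e-5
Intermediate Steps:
1/(-477526 + (12276 + 371653)) = 1/(-477526 + 383929) = 1/(-93597) = -1/93597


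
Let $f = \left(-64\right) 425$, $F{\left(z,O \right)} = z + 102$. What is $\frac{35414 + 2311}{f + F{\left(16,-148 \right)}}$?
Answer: $- \frac{37725}{27082} \approx -1.393$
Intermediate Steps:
$F{\left(z,O \right)} = 102 + z$
$f = -27200$
$\frac{35414 + 2311}{f + F{\left(16,-148 \right)}} = \frac{35414 + 2311}{-27200 + \left(102 + 16\right)} = \frac{37725}{-27200 + 118} = \frac{37725}{-27082} = 37725 \left(- \frac{1}{27082}\right) = - \frac{37725}{27082}$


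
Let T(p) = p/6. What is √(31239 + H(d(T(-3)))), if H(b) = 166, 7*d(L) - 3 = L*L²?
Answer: √31405 ≈ 177.21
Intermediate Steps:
T(p) = p/6 (T(p) = p*(⅙) = p/6)
d(L) = 3/7 + L³/7 (d(L) = 3/7 + (L*L²)/7 = 3/7 + L³/7)
√(31239 + H(d(T(-3)))) = √(31239 + 166) = √31405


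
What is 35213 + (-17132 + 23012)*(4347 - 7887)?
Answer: -20779987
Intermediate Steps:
35213 + (-17132 + 23012)*(4347 - 7887) = 35213 + 5880*(-3540) = 35213 - 20815200 = -20779987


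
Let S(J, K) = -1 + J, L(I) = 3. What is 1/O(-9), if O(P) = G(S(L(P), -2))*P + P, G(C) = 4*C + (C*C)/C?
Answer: -1/99 ≈ -0.010101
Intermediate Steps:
G(C) = 5*C (G(C) = 4*C + C²/C = 4*C + C = 5*C)
O(P) = 11*P (O(P) = (5*(-1 + 3))*P + P = (5*2)*P + P = 10*P + P = 11*P)
1/O(-9) = 1/(11*(-9)) = 1/(-99) = -1/99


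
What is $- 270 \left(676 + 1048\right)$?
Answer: $-465480$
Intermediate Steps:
$- 270 \left(676 + 1048\right) = \left(-270\right) 1724 = -465480$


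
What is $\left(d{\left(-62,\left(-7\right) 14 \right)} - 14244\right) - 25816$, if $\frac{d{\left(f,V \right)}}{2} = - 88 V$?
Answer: $-22812$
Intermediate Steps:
$d{\left(f,V \right)} = - 176 V$ ($d{\left(f,V \right)} = 2 \left(- 88 V\right) = - 176 V$)
$\left(d{\left(-62,\left(-7\right) 14 \right)} - 14244\right) - 25816 = \left(- 176 \left(\left(-7\right) 14\right) - 14244\right) - 25816 = \left(\left(-176\right) \left(-98\right) - 14244\right) - 25816 = \left(17248 - 14244\right) - 25816 = 3004 - 25816 = -22812$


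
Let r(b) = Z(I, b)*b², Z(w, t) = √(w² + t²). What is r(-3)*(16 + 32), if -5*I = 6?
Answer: 1296*√29/5 ≈ 1395.8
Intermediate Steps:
I = -6/5 (I = -⅕*6 = -6/5 ≈ -1.2000)
Z(w, t) = √(t² + w²)
r(b) = b²*√(36/25 + b²) (r(b) = √(b² + (-6/5)²)*b² = √(b² + 36/25)*b² = √(36/25 + b²)*b² = b²*√(36/25 + b²))
r(-3)*(16 + 32) = ((⅕)*(-3)²*√(36 + 25*(-3)²))*(16 + 32) = ((⅕)*9*√(36 + 25*9))*48 = ((⅕)*9*√(36 + 225))*48 = ((⅕)*9*√261)*48 = ((⅕)*9*(3*√29))*48 = (27*√29/5)*48 = 1296*√29/5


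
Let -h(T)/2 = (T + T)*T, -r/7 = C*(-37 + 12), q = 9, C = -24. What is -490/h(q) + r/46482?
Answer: 1784615/1255014 ≈ 1.4220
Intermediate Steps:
r = -4200 (r = -(-168)*(-37 + 12) = -(-168)*(-25) = -7*600 = -4200)
h(T) = -4*T**2 (h(T) = -2*(T + T)*T = -2*2*T*T = -4*T**2)
-490/h(q) + r/46482 = -490/((-4*9**2)) - 4200/46482 = -490/((-4*81)) - 4200*1/46482 = -490/(-324) - 700/7747 = -490*(-1/324) - 700/7747 = 245/162 - 700/7747 = 1784615/1255014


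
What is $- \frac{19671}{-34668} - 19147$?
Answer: $- \frac{221256175}{11556} \approx -19146.0$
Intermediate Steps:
$- \frac{19671}{-34668} - 19147 = \left(-19671\right) \left(- \frac{1}{34668}\right) - 19147 = \frac{6557}{11556} - 19147 = - \frac{221256175}{11556}$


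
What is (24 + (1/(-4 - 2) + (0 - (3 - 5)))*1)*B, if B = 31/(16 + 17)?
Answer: 4805/198 ≈ 24.268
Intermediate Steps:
B = 31/33 ≈ 0.93939
(24 + (1/(-4 - 2) + (0 - (3 - 5)))*1)*B = (24 + (1/(-4 - 2) + (0 - (3 - 5)))*1)*(31/33) = (24 + (1/(-6) + (0 - 1*(-2)))*1)*(31/33) = (24 + (-1/6 + (0 + 2))*1)*(31/33) = (24 + (-1/6 + 2)*1)*(31/33) = (24 + (11/6)*1)*(31/33) = (24 + 11/6)*(31/33) = (155/6)*(31/33) = 4805/198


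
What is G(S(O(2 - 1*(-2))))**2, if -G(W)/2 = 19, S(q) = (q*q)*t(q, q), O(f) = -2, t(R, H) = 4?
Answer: 1444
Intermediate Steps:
S(q) = 4*q**2 (S(q) = (q*q)*4 = q**2*4 = 4*q**2)
G(W) = -38 (G(W) = -2*19 = -38)
G(S(O(2 - 1*(-2))))**2 = (-38)**2 = 1444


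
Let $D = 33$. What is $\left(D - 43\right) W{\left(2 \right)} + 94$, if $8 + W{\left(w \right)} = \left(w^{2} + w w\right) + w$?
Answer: $74$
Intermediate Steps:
$W{\left(w \right)} = -8 + w + 2 w^{2}$ ($W{\left(w \right)} = -8 + \left(\left(w^{2} + w w\right) + w\right) = -8 + \left(\left(w^{2} + w^{2}\right) + w\right) = -8 + \left(2 w^{2} + w\right) = -8 + \left(w + 2 w^{2}\right) = -8 + w + 2 w^{2}$)
$\left(D - 43\right) W{\left(2 \right)} + 94 = \left(33 - 43\right) \left(-8 + 2 + 2 \cdot 2^{2}\right) + 94 = - 10 \left(-8 + 2 + 2 \cdot 4\right) + 94 = - 10 \left(-8 + 2 + 8\right) + 94 = \left(-10\right) 2 + 94 = -20 + 94 = 74$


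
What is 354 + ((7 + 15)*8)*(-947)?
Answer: -166318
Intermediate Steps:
354 + ((7 + 15)*8)*(-947) = 354 + (22*8)*(-947) = 354 + 176*(-947) = 354 - 166672 = -166318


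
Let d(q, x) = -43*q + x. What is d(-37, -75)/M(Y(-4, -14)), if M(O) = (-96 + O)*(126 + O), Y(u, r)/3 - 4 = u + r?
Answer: -379/2898 ≈ -0.13078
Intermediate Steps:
d(q, x) = x - 43*q
Y(u, r) = 12 + 3*r + 3*u (Y(u, r) = 12 + 3*(u + r) = 12 + 3*(r + u) = 12 + (3*r + 3*u) = 12 + 3*r + 3*u)
d(-37, -75)/M(Y(-4, -14)) = (-75 - 43*(-37))/(-12096 + (12 + 3*(-14) + 3*(-4))**2 + 30*(12 + 3*(-14) + 3*(-4))) = (-75 + 1591)/(-12096 + (12 - 42 - 12)**2 + 30*(12 - 42 - 12)) = 1516/(-12096 + (-42)**2 + 30*(-42)) = 1516/(-12096 + 1764 - 1260) = 1516/(-11592) = 1516*(-1/11592) = -379/2898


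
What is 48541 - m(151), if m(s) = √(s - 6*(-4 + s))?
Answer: 48541 - I*√731 ≈ 48541.0 - 27.037*I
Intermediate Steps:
m(s) = √(24 - 5*s) (m(s) = √(s + (24 - 6*s)) = √(24 - 5*s))
48541 - m(151) = 48541 - √(24 - 5*151) = 48541 - √(24 - 755) = 48541 - √(-731) = 48541 - I*√731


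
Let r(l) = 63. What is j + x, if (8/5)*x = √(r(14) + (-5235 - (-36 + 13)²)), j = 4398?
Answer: 4398 + 5*I*√5701/8 ≈ 4398.0 + 47.191*I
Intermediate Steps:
x = 5*I*√5701/8 (x = 5*√(63 + (-5235 - (-36 + 13)²))/8 = 5*√(63 + (-5235 - 1*(-23)²))/8 = 5*√(63 + (-5235 - 1*529))/8 = 5*√(63 + (-5235 - 529))/8 = 5*√(63 - 5764)/8 = 5*√(-5701)/8 = 5*(I*√5701)/8 = 5*I*√5701/8 ≈ 47.191*I)
j + x = 4398 + 5*I*√5701/8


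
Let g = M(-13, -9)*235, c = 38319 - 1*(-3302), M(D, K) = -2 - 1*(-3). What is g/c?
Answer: 235/41621 ≈ 0.0056462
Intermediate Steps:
M(D, K) = 1 (M(D, K) = -2 + 3 = 1)
c = 41621 (c = 38319 + 3302 = 41621)
g = 235 (g = 1*235 = 235)
g/c = 235/41621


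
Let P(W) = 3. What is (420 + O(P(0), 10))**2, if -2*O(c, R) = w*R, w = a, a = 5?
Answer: 156025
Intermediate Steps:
w = 5
O(c, R) = -5*R/2
(420 + O(P(0), 10))**2 = (420 - 5/2*10)**2 = (420 - 25)**2 = 395**2 = 156025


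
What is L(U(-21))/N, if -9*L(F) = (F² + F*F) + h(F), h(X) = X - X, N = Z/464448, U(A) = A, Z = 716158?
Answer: -22757952/358079 ≈ -63.556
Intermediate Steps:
N = 358079/232224 (N = 716158/464448 = 716158*(1/464448) = 358079/232224 ≈ 1.5420)
h(X) = 0
L(F) = -2*F²/9 (L(F) = -((F² + F*F) + 0)/9 = -((F² + F²) + 0)/9 = -(2*F² + 0)/9 = -2*F²/9)
L(U(-21))/N = (-2/9*(-21)²)/(358079/232224) = -2/9*441*(232224/358079) = -98*232224/358079 = -22757952/358079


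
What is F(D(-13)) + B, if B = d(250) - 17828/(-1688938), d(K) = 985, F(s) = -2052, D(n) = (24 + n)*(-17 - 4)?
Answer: -901039509/844469 ≈ -1067.0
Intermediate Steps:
D(n) = -504 - 21*n (D(n) = (24 + n)*(-21) = -504 - 21*n)
B = 831810879/844469 (B = 985 - 17828/(-1688938) = 985 - 17828*(-1/1688938) = 985 + 8914/844469 = 831810879/844469 ≈ 985.01)
F(D(-13)) + B = -2052 + 831810879/844469 = -901039509/844469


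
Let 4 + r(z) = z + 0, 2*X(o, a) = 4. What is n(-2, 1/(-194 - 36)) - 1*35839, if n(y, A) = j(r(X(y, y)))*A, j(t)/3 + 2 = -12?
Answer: -4121464/115 ≈ -35839.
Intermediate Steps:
X(o, a) = 2 (X(o, a) = (½)*4 = 2)
r(z) = -4 + z (r(z) = -4 + (z + 0) = -4 + z)
j(t) = -42 (j(t) = -6 + 3*(-12) = -6 - 36 = -42)
n(y, A) = -42*A
n(-2, 1/(-194 - 36)) - 1*35839 = -42/(-194 - 36) - 1*35839 = -42/(-230) - 35839 = -42*(-1/230) - 35839 = 21/115 - 35839 = -4121464/115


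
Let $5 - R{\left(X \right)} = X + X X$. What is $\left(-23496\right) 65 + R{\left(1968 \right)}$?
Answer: $-5402227$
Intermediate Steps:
$R{\left(X \right)} = 5 - X - X^{2}$ ($R{\left(X \right)} = 5 - \left(X + X X\right) = 5 - \left(X + X^{2}\right) = 5 - X - X^{2}$)
$\left(-23496\right) 65 + R{\left(1968 \right)} = \left(-23496\right) 65 - 3874987 = -1527240 - 3874987 = -5402227$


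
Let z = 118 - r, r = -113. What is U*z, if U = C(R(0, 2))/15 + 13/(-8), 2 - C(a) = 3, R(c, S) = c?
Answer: -15631/40 ≈ -390.77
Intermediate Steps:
C(a) = -1 (C(a) = 2 - 1*3 = 2 - 3 = -1)
z = 231 (z = 118 - 1*(-113) = 118 + 113 = 231)
U = -203/120 (U = -1/15 + 13/(-8) = -1*1/15 + 13*(-1/8) = -1/15 - 13/8 = -203/120 ≈ -1.6917)
U*z = -203/120*231 = -15631/40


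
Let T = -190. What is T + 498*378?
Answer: 188054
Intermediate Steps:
T + 498*378 = -190 + 498*378 = -190 + 188244 = 188054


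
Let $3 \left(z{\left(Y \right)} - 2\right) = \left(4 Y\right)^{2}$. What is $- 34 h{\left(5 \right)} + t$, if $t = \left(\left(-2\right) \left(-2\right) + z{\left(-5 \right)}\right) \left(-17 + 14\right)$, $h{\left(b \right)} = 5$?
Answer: $-588$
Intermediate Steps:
$z{\left(Y \right)} = 2 + \frac{16 Y^{2}}{3}$ ($z{\left(Y \right)} = 2 + \frac{\left(4 Y\right)^{2}}{3} = 2 + \frac{16 Y^{2}}{3}$)
$t = -418$ ($t = \left(\left(-2\right) \left(-2\right) + \left(2 + \frac{16 \left(-5\right)^{2}}{3}\right)\right) \left(-17 + 14\right) = \left(4 + \left(2 + \frac{16}{3} \cdot 25\right)\right) \left(-3\right) = \left(4 + \left(2 + \frac{400}{3}\right)\right) \left(-3\right) = \left(4 + \frac{406}{3}\right) \left(-3\right) = \frac{418}{3} \left(-3\right) = -418$)
$- 34 h{\left(5 \right)} + t = \left(-34\right) 5 - 418 = -170 - 418 = -588$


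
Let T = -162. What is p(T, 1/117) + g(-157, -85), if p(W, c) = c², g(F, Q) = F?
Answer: -2149172/13689 ≈ -157.00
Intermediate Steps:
p(T, 1/117) + g(-157, -85) = (1/117)² - 157 = 1/13689 - 157 = -2149172/13689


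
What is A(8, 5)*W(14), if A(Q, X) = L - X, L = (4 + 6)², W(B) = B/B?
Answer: 95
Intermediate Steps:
W(B) = 1
L = 100 (L = 10² = 100)
A(Q, X) = 100 - X
A(8, 5)*W(14) = (100 - 1*5)*1 = (100 - 5)*1 = 95*1 = 95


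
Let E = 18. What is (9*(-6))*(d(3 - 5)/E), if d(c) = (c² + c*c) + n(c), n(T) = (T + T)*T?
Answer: -48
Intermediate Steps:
n(T) = 2*T² (n(T) = (2*T)*T = 2*T²)
d(c) = 4*c² (d(c) = (c² + c*c) + 2*c² = (c² + c²) + 2*c² = 2*c² + 2*c² = 4*c²)
(9*(-6))*(d(3 - 5)/E) = (9*(-6))*((4*(3 - 5)²)/18) = -54*4*(-2)²/18 = -54*4*4/18 = -864/18 = -54*8/9 = -48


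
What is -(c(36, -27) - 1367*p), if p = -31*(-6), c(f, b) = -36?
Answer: 254298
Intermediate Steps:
p = 186
-(c(36, -27) - 1367*p) = -(-36 - 1367*186) = -(-36 - 254262) = -1*(-254298) = 254298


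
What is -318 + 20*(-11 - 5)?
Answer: -638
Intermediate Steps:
-318 + 20*(-11 - 5) = -318 + 20*(-16) = -318 - 320 = -638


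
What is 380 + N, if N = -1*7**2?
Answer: 331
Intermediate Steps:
N = -49 (N = -1*49 = -49)
380 + N = 380 - 49 = 331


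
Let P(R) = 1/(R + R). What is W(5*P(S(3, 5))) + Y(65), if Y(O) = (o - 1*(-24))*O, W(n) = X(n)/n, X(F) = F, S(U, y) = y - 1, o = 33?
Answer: 3706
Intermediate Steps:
S(U, y) = -1 + y
P(R) = 1/(2*R)
W(n) = 1 (W(n) = n/n = 1)
Y(O) = 57*O (Y(O) = (33 - 1*(-24))*O = (33 + 24)*O = 57*O)
W(5*P(S(3, 5))) + Y(65) = 1 + 57*65 = 1 + 3705 = 3706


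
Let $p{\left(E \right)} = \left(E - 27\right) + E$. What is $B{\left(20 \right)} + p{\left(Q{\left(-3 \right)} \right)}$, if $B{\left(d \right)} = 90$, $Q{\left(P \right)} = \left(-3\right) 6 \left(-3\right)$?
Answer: $171$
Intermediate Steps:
$Q{\left(P \right)} = 54$ ($Q{\left(P \right)} = \left(-18\right) \left(-3\right) = 54$)
$p{\left(E \right)} = -27 + 2 E$ ($p{\left(E \right)} = \left(-27 + E\right) + E = -27 + 2 E$)
$B{\left(20 \right)} + p{\left(Q{\left(-3 \right)} \right)} = 90 + \left(-27 + 2 \cdot 54\right) = 90 + \left(-27 + 108\right) = 90 + 81 = 171$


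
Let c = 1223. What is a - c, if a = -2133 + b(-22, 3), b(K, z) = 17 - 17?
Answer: -3356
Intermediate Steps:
b(K, z) = 0
a = -2133 (a = -2133 + 0 = -2133)
a - c = -2133 - 1*1223 = -2133 - 1223 = -3356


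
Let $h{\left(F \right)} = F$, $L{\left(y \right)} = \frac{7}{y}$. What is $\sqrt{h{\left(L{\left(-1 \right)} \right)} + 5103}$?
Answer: $14 \sqrt{26} \approx 71.386$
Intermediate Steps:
$\sqrt{h{\left(L{\left(-1 \right)} \right)} + 5103} = \sqrt{\frac{7}{-1} + 5103} = \sqrt{7 \left(-1\right) + 5103} = \sqrt{-7 + 5103} = \sqrt{5096} = 14 \sqrt{26}$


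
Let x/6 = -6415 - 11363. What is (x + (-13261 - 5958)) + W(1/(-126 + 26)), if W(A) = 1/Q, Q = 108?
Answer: -13595795/108 ≈ -1.2589e+5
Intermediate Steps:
x = -106668 (x = 6*(-6415 - 11363) = 6*(-17778) = -106668)
W(A) = 1/108
(x + (-13261 - 5958)) + W(1/(-126 + 26)) = (-106668 + (-13261 - 5958)) + 1/108 = (-106668 - 19219) + 1/108 = -125887 + 1/108 = -13595795/108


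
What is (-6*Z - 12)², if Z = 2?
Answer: 576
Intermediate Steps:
(-6*Z - 12)² = (-6*2 - 12)² = (-12 - 12)² = (-24)² = 576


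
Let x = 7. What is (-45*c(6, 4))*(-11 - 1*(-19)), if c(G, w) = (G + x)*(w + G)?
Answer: -46800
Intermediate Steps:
c(G, w) = (7 + G)*(G + w) (c(G, w) = (G + 7)*(w + G) = (7 + G)*(G + w))
(-45*c(6, 4))*(-11 - 1*(-19)) = (-45*(6² + 7*6 + 7*4 + 6*4))*(-11 - 1*(-19)) = (-45*(36 + 42 + 28 + 24))*(-11 + 19) = -45*130*8 = -5850*8 = -46800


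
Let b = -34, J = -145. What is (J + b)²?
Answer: 32041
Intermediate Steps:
(J + b)² = (-145 - 34)² = (-179)² = 32041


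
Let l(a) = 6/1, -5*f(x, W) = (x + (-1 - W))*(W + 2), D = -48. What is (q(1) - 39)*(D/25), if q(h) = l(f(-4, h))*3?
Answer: 1008/25 ≈ 40.320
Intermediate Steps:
f(x, W) = -(2 + W)*(-1 + x - W)/5 (f(x, W) = -(x + (-1 - W))*(W + 2)/5 = -(-1 + x - W)*(2 + W)/5 = -(2 + W)*(-1 + x - W)/5)
l(a) = 6 (l(a) = 6*1 = 6)
q(h) = 18 (q(h) = 6*3 = 18)
(q(1) - 39)*(D/25) = (18 - 39)*(-48/25) = -(-1008)/25 = -21*(-48/25) = 1008/25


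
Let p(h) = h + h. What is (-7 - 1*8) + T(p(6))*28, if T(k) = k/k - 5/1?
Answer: -127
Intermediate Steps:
p(h) = 2*h
T(k) = -4 (T(k) = 1 - 5*1 = 1 - 5 = -4)
(-7 - 1*8) + T(p(6))*28 = (-7 - 1*8) - 4*28 = (-7 - 8) - 112 = -15 - 112 = -127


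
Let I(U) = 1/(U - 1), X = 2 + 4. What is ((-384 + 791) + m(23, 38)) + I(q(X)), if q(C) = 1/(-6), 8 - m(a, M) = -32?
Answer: 3123/7 ≈ 446.14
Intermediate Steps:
m(a, M) = 40 (m(a, M) = 8 - 1*(-32) = 8 + 32 = 40)
X = 6
q(C) = -⅙
I(U) = 1/(-1 + U)
((-384 + 791) + m(23, 38)) + I(q(X)) = ((-384 + 791) + 40) + 1/(-1 - ⅙) = (407 + 40) + 1/(-7/6) = 447 - 6/7 = 3123/7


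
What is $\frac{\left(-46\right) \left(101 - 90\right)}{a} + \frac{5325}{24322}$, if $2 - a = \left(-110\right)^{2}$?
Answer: $\frac{1668017}{6396686} \approx 0.26076$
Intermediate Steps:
$a = -12098$ ($a = 2 - \left(-110\right)^{2} = 2 - 12100 = -12098$)
$\frac{\left(-46\right) \left(101 - 90\right)}{a} + \frac{5325}{24322} = \frac{\left(-46\right) \left(101 - 90\right)}{-12098} + \frac{5325}{24322} = \left(-46\right) 11 \left(- \frac{1}{12098}\right) + 5325 \cdot \frac{1}{24322} = \left(-506\right) \left(- \frac{1}{12098}\right) + \frac{5325}{24322} = \frac{11}{263} + \frac{5325}{24322} = \frac{1668017}{6396686}$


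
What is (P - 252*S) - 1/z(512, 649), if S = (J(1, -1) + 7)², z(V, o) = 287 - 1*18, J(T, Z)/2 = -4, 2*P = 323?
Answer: -48691/538 ≈ -90.504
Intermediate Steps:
P = 323/2 (P = (½)*323 = 323/2 ≈ 161.50)
J(T, Z) = -8 (J(T, Z) = 2*(-4) = -8)
z(V, o) = 269 (z(V, o) = 287 - 18 = 269)
S = 1 (S = (-8 + 7)² = (-1)² = 1)
(P - 252*S) - 1/z(512, 649) = (323/2 - 252*1) - 1/269 = (323/2 - 252) - 1*1/269 = -181/2 - 1/269 = -48691/538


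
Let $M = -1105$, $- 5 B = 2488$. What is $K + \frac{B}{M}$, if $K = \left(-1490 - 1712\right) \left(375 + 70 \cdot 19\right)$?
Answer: $- \frac{30163237762}{5525} \approx -5.4594 \cdot 10^{6}$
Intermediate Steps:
$B = - \frac{2488}{5}$ ($B = \left(- \frac{1}{5}\right) 2488 = - \frac{2488}{5} \approx -497.6$)
$K = -5459410$ ($K = - 3202 \left(375 + 1330\right) = \left(-3202\right) 1705 = -5459410$)
$K + \frac{B}{M} = -5459410 - \frac{2488}{5 \left(-1105\right)} = -5459410 - - \frac{2488}{5525} = -5459410 + \frac{2488}{5525} = - \frac{30163237762}{5525}$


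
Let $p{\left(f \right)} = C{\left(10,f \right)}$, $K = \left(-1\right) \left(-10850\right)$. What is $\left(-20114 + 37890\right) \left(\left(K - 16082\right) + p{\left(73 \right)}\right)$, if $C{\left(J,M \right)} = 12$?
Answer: $-92790720$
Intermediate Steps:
$K = 10850$
$p{\left(f \right)} = 12$
$\left(-20114 + 37890\right) \left(\left(K - 16082\right) + p{\left(73 \right)}\right) = \left(-20114 + 37890\right) \left(\left(10850 - 16082\right) + 12\right) = 17776 \left(-5232 + 12\right) = 17776 \left(-5220\right) = -92790720$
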